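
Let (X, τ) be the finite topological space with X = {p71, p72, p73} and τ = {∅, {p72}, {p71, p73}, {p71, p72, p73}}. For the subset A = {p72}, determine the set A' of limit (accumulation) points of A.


A' = ∅

For each x ∈ X, list the open sets U ∈ τ with x ∈ U, then check whether U ∩ (A ∖ {x}) ≠ ∅ for every such U.
  x = p71: open {p71, p73} ∋ x has {p71, p73} ∩ (A ∖ {p71}) = ∅, so x is NOT a limit point.
  x = p72: open {p72} ∋ x has {p72} ∩ (A ∖ {p72}) = ∅, so x is NOT a limit point.
  x = p73: open {p71, p73} ∋ x has {p71, p73} ∩ (A ∖ {p73}) = ∅, so x is NOT a limit point.
Collecting: A' = ∅.


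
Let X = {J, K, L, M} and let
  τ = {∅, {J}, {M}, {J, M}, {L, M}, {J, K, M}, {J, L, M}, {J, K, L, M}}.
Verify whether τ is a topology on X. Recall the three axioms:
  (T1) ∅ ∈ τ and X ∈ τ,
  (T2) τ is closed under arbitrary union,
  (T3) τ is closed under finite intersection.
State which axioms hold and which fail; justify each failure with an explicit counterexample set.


τ IS a topology on X.

Axiom (T1): ∅ ∈ τ? Yes; X ∈ τ? Yes.
Axiom (T2/T3): check pairwise unions and intersections of members of τ.
All pairwise intersections and unions checked — each lies in τ. Therefore τ satisfies (T1), (T2), (T3): it IS a topology on X.


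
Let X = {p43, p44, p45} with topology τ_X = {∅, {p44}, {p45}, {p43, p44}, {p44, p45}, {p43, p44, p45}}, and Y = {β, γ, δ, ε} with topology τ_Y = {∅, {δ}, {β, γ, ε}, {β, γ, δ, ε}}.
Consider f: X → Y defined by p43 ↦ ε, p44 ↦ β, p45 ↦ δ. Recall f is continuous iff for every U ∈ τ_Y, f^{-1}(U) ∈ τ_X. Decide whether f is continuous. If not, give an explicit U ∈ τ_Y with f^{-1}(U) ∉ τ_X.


f IS continuous.

Compute f^{-1}(U) for each U ∈ τ_Y:
  U = ∅: f^{-1}(U) = ∅ ∈ τ_X ✓.
  U = {δ}: f^{-1}(U) = {p45} ∈ τ_X ✓.
  U = {β, γ, ε}: f^{-1}(U) = {p43, p44} ∈ τ_X ✓.
  U = {β, γ, δ, ε}: f^{-1}(U) = {p43, p44, p45} ∈ τ_X ✓.
Every preimage lies in τ_X, so f IS continuous.


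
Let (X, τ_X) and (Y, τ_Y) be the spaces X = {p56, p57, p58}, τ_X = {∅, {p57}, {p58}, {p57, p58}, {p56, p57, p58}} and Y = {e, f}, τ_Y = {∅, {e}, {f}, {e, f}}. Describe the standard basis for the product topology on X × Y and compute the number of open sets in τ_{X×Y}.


Basis B = {∅ × ∅, {p57} × {e}, {p57} × {f}, {p58} × {e}, {p58} × {f}, {p57} × {e, f}, {p57, p58} × {e}, {p57, p58} × {f}, {p58} × {e, f}, {p56, p57, p58} × {e}, {p56, p57, p58} × {f}, {p57, p58} × {e, f}, {p56, p57, p58} × {e, f}}; |τ_{X×Y}| = 25.

Enumerate products U × V with U ∈ τ_X, V ∈ τ_Y (deduplicated):
  ∅ × ∅ = {} (∅)
  {p57} × {e} = {(p57,e)}
  {p57} × {f} = {(p57,f)}
  {p58} × {e} = {(p58,e)}
  {p58} × {f} = {(p58,f)}
  {p57} × {e, f} = {(p57,e), (p57,f)}
  {p57, p58} × {e} = {(p57,e), (p58,e)}
  {p57, p58} × {f} = {(p57,f), (p58,f)}
  {p58} × {e, f} = {(p58,e), (p58,f)}
  {p56, p57, p58} × {e} = {(p56,e), (p57,e), (p58,e)}
  {p56, p57, p58} × {f} = {(p56,f), (p57,f), (p58,f)}
  {p57, p58} × {e, f} = {(p57,e), (p57,f), (p58,e), (p58,f)}
  {p56, p57, p58} × {e, f} = {(p56,e), (p56,f), (p57,e), (p57,f), (p58,e), (p58,f)}
These 13 distinct sets form the basis B.
Close under arbitrary unions to get τ_{X×Y}; counting gives |τ_{X×Y}| = 25.


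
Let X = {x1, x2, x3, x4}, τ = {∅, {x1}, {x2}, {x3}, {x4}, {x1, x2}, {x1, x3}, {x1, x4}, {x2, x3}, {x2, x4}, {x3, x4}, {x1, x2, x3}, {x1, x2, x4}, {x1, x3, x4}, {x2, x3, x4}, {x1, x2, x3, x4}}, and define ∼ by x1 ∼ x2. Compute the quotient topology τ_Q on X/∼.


X/∼ = {[x1=x2], [x3], [x4]}; |τ_Q| = 8.

Equivalence classes: [x1=x2], [x3], [x4].
Quotient map π: X → X/∼ sends x1 ↦ [x1=x2], x2 ↦ [x1=x2], x3 ↦ [x3], x4 ↦ [x4].
For each subset V ⊆ X/∼, compute π^{-1}(V) ⊆ X and check whether π^{-1}(V) ∈ τ. V is open in τ_Q iff π^{-1}(V) ∈ τ.
  V = {}: π^{-1}(V) = ∅ ∈ τ ✓.
  V = {[x1=x2]}: π^{-1}(V) = {x1, x2} ∈ τ ✓.
  V = {[x3]}: π^{-1}(V) = {x3} ∈ τ ✓.
  V = {[x1=x2], [x3]}: π^{-1}(V) = {x1, x2, x3} ∈ τ ✓.
  V = {[x4]}: π^{-1}(V) = {x4} ∈ τ ✓.
  V = {[x1=x2], [x4]}: π^{-1}(V) = {x1, x2, x4} ∈ τ ✓.
  V = {[x3], [x4]}: π^{-1}(V) = {x3, x4} ∈ τ ✓.
  V = {[x1=x2], [x3], [x4]}: π^{-1}(V) = {x1, x2, x3, x4} ∈ τ ✓.
Open sets in the quotient: τ_Q = {{}, {[x1=x2]}, {[x3]}, {[x1=x2], [x3]}, {[x4]}, {[x1=x2], [x4]}, {[x3], [x4]}, {[x1=x2], [x3], [x4]}} (8 elements).


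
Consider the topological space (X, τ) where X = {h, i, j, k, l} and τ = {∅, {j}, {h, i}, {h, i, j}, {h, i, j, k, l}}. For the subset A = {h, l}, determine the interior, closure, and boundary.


int(A) = ∅, cl(A) = {h, i, k, l}, ∂A = {h, i, k, l}.

Closed sets in (X, τ) are complements of opens:
  closed(X, τ) = {∅, {k, l}, {j, k, l}, {h, i, k, l}, {h, i, j, k, l}}.
int(A) = ⋃ {U ∈ τ : U ⊆ A}. Opens contained in A: ∅.
Taking the union of these: int(A) = ∅.
cl(A) = ⋂ {C closed : A ⊆ C}. Closed sets containing A: {h, i, k, l}, {h, i, j, k, l}.
Intersecting these: cl(A) = {h, i, k, l}.
∂A = cl(A) ∖ int(A) = {h, i, k, l} ∖ ∅ = {h, i, k, l}.


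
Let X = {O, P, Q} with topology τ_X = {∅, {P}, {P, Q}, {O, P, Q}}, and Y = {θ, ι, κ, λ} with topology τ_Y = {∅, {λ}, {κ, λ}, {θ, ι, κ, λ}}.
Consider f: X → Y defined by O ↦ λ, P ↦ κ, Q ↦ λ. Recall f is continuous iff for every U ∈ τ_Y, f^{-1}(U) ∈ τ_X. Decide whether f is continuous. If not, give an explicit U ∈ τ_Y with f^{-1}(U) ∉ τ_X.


f is NOT continuous.

Compute f^{-1}(U) for each U ∈ τ_Y:
  U = ∅: f^{-1}(U) = ∅ ∈ τ_X ✓.
  U = {λ}: f^{-1}(U) = {O, Q} ∉ τ_X ✗.
  U = {κ, λ}: f^{-1}(U) = {O, P, Q} ∈ τ_X ✓.
  U = {θ, ι, κ, λ}: f^{-1}(U) = {O, P, Q} ∈ τ_X ✓.
Found U = {λ} with f^{-1}(U) = {O, Q} not in τ_X. Therefore f is NOT continuous.


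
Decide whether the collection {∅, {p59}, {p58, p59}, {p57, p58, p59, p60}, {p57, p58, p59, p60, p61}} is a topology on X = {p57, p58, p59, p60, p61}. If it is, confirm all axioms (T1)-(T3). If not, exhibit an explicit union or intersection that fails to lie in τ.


τ IS a topology on X.

Axiom (T1): ∅ ∈ τ? Yes; X ∈ τ? Yes.
Axiom (T2/T3): check pairwise unions and intersections of members of τ.
All pairwise intersections and unions checked — each lies in τ. Therefore τ satisfies (T1), (T2), (T3): it IS a topology on X.


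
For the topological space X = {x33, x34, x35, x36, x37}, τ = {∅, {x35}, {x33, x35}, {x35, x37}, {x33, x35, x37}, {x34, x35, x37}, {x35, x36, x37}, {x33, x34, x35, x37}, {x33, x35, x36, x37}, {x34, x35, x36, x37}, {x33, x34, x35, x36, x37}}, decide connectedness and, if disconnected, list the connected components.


(X, τ) is connected.

Find clopen sets (U ∈ τ with X ∖ U ∈ τ):
  U = ∅, X ∖ U = {x33, x34, x35, x36, x37} — both open, so U is clopen.
  U = {x33, x34, x35, x36, x37}, X ∖ U = ∅ — both open, so U is clopen.
Only trivial clopens (∅ and X) exist, so (X, τ) is connected.
Compute connected components by grouping points that agree on all clopens:
  component: {x33, x34, x35, x36, x37}


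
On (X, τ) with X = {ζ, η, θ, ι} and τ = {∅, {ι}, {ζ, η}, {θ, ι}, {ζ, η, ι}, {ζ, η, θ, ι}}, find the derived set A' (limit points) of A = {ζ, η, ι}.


A' = {ζ, η, θ}

For each x ∈ X, list the open sets U ∈ τ with x ∈ U, then check whether U ∩ (A ∖ {x}) ≠ ∅ for every such U.
  x = ζ: opens ∋ x are {ζ, η}, {ζ, η, ι}, {ζ, η, θ, ι}; each meets A ∖ {ζ}, so x IS a limit point.
  x = η: opens ∋ x are {ζ, η}, {ζ, η, ι}, {ζ, η, θ, ι}; each meets A ∖ {η}, so x IS a limit point.
  x = θ: opens ∋ x are {θ, ι}, {ζ, η, θ, ι}; each meets A ∖ {θ}, so x IS a limit point.
  x = ι: open {ι} ∋ x has {ι} ∩ (A ∖ {ι}) = ∅, so x is NOT a limit point.
Collecting: A' = {ζ, η, θ}.


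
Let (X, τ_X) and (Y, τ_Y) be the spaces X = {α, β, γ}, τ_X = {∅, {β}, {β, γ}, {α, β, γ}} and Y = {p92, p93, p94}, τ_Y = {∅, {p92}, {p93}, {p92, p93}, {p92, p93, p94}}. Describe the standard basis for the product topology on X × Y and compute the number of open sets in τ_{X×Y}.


Basis B = {∅ × ∅, {β} × {p92}, {β} × {p93}, {β} × {p92, p93}, {β, γ} × {p92}, {β, γ} × {p93}, {α, β, γ} × {p92}, {α, β, γ} × {p93}, {β} × {p92, p93, p94}, {β, γ} × {p92, p93}, {α, β, γ} × {p92, p93}, {β, γ} × {p92, p93, p94}, {α, β, γ} × {p92, p93, p94}}; |τ_{X×Y}| = 30.

Enumerate products U × V with U ∈ τ_X, V ∈ τ_Y (deduplicated):
  ∅ × ∅ = {} (∅)
  {β} × {p92} = {(β,p92)}
  {β} × {p93} = {(β,p93)}
  {β} × {p92, p93} = {(β,p92), (β,p93)}
  {β, γ} × {p92} = {(β,p92), (γ,p92)}
  {β, γ} × {p93} = {(β,p93), (γ,p93)}
  {α, β, γ} × {p92} = {(α,p92), (β,p92), (γ,p92)}
  {α, β, γ} × {p93} = {(α,p93), (β,p93), (γ,p93)}
  {β} × {p92, p93, p94} = {(β,p92), (β,p93), (β,p94)}
  {β, γ} × {p92, p93} = {(β,p92), (β,p93), (γ,p92), (γ,p93)}
  {α, β, γ} × {p92, p93} = {(α,p92), (α,p93), (β,p92), (β,p93), (γ,p92), (γ,p93)}
  {β, γ} × {p92, p93, p94} = {(β,p92), (β,p93), (β,p94), (γ,p92), (γ,p93), (γ,p94)}
  {α, β, γ} × {p92, p93, p94} = {(α,p92), (α,p93), (α,p94), (β,p92), (β,p93), (β,p94), (γ,p92), (γ,p93), (γ,p94)}
These 13 distinct sets form the basis B.
Close under arbitrary unions to get τ_{X×Y}; counting gives |τ_{X×Y}| = 30.


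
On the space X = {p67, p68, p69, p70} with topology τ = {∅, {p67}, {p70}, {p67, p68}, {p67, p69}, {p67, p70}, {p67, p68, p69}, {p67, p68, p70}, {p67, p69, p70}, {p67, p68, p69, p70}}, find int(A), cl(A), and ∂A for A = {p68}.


int(A) = ∅, cl(A) = {p68}, ∂A = {p68}.

Closed sets in (X, τ) are complements of opens:
  closed(X, τ) = {∅, {p68}, {p69}, {p70}, {p68, p69}, {p68, p70}, {p69, p70}, {p67, p68, p69}, {p68, p69, p70}, {p67, p68, p69, p70}}.
int(A) = ⋃ {U ∈ τ : U ⊆ A}. Opens contained in A: ∅.
Taking the union of these: int(A) = ∅.
cl(A) = ⋂ {C closed : A ⊆ C}. Closed sets containing A: {p68}, {p68, p69}, {p68, p70}, {p67, p68, p69}, {p68, p69, p70}, {p67, p68, p69, p70}.
Intersecting these: cl(A) = {p68}.
∂A = cl(A) ∖ int(A) = {p68} ∖ ∅ = {p68}.


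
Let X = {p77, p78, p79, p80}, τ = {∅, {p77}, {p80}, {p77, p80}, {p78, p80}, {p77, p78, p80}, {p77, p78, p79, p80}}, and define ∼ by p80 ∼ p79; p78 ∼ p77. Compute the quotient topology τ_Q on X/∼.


X/∼ = {[p77=p78], [p79=p80]}; |τ_Q| = 2.

Equivalence classes: [p77=p78], [p79=p80].
Quotient map π: X → X/∼ sends p77 ↦ [p77=p78], p78 ↦ [p77=p78], p79 ↦ [p79=p80], p80 ↦ [p79=p80].
For each subset V ⊆ X/∼, compute π^{-1}(V) ⊆ X and check whether π^{-1}(V) ∈ τ. V is open in τ_Q iff π^{-1}(V) ∈ τ.
  V = {}: π^{-1}(V) = ∅ ∈ τ ✓.
  V = {[p77=p78]}: π^{-1}(V) = {p77, p78} ∉ τ ✗.
  V = {[p79=p80]}: π^{-1}(V) = {p79, p80} ∉ τ ✗.
  V = {[p77=p78], [p79=p80]}: π^{-1}(V) = {p77, p78, p79, p80} ∈ τ ✓.
Open sets in the quotient: τ_Q = {{}, {[p77=p78], [p79=p80]}} (2 elements).


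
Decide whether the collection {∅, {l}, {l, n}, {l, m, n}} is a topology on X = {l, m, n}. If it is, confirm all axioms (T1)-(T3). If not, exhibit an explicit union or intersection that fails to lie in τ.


τ IS a topology on X.

Axiom (T1): ∅ ∈ τ? Yes; X ∈ τ? Yes.
Axiom (T2/T3): check pairwise unions and intersections of members of τ.
All pairwise intersections and unions checked — each lies in τ. Therefore τ satisfies (T1), (T2), (T3): it IS a topology on X.


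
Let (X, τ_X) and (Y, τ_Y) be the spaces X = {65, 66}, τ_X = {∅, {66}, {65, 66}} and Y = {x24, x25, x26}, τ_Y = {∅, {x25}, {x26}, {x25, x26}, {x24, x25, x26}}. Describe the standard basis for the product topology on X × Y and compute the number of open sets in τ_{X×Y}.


Basis B = {∅ × ∅, {66} × {x25}, {66} × {x26}, {65, 66} × {x25}, {65, 66} × {x26}, {66} × {x25, x26}, {66} × {x24, x25, x26}, {65, 66} × {x25, x26}, {65, 66} × {x24, x25, x26}}; |τ_{X×Y}| = 14.

Enumerate products U × V with U ∈ τ_X, V ∈ τ_Y (deduplicated):
  ∅ × ∅ = {} (∅)
  {66} × {x25} = {(66,x25)}
  {66} × {x26} = {(66,x26)}
  {65, 66} × {x25} = {(65,x25), (66,x25)}
  {65, 66} × {x26} = {(65,x26), (66,x26)}
  {66} × {x25, x26} = {(66,x25), (66,x26)}
  {66} × {x24, x25, x26} = {(66,x24), (66,x25), (66,x26)}
  {65, 66} × {x25, x26} = {(65,x25), (65,x26), (66,x25), (66,x26)}
  {65, 66} × {x24, x25, x26} = {(65,x24), (65,x25), (65,x26), (66,x24), (66,x25), (66,x26)}
These 9 distinct sets form the basis B.
Close under arbitrary unions to get τ_{X×Y}; counting gives |τ_{X×Y}| = 14.


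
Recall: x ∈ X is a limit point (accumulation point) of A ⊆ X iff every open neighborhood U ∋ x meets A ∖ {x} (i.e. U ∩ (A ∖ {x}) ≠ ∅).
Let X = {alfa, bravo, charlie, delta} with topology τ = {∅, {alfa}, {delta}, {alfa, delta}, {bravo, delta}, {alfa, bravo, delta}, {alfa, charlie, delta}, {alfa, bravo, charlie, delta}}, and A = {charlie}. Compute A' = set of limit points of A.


A' = ∅

For each x ∈ X, list the open sets U ∈ τ with x ∈ U, then check whether U ∩ (A ∖ {x}) ≠ ∅ for every such U.
  x = alfa: open {alfa} ∋ x has {alfa} ∩ (A ∖ {alfa}) = ∅, so x is NOT a limit point.
  x = bravo: open {bravo, delta} ∋ x has {bravo, delta} ∩ (A ∖ {bravo}) = ∅, so x is NOT a limit point.
  x = charlie: open {alfa, charlie, delta} ∋ x has {alfa, charlie, delta} ∩ (A ∖ {charlie}) = ∅, so x is NOT a limit point.
  x = delta: open {delta} ∋ x has {delta} ∩ (A ∖ {delta}) = ∅, so x is NOT a limit point.
Collecting: A' = ∅.


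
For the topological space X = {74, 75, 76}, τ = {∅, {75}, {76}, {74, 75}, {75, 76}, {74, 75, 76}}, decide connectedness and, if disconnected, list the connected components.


(X, τ) is disconnected; components = [{76}, {74, 75}].

Find clopen sets (U ∈ τ with X ∖ U ∈ τ):
  U = ∅, X ∖ U = {74, 75, 76} — both open, so U is clopen.
  U = {76}, X ∖ U = {74, 75} — both open, so U is clopen.
  U = {74, 75}, X ∖ U = {76} — both open, so U is clopen.
  U = {74, 75, 76}, X ∖ U = ∅ — both open, so U is clopen.
Nontrivial clopen(s) exist: e.g. {76}. So (X, τ) is disconnected.
Compute connected components by grouping points that agree on all clopens:
  component: {76}
  component: {74, 75}


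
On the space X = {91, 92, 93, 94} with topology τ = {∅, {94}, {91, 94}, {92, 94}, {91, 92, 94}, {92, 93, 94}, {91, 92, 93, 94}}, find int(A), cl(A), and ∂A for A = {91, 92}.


int(A) = ∅, cl(A) = {91, 92, 93}, ∂A = {91, 92, 93}.

Closed sets in (X, τ) are complements of opens:
  closed(X, τ) = {∅, {91}, {93}, {91, 93}, {92, 93}, {91, 92, 93}, {91, 92, 93, 94}}.
int(A) = ⋃ {U ∈ τ : U ⊆ A}. Opens contained in A: ∅.
Taking the union of these: int(A) = ∅.
cl(A) = ⋂ {C closed : A ⊆ C}. Closed sets containing A: {91, 92, 93}, {91, 92, 93, 94}.
Intersecting these: cl(A) = {91, 92, 93}.
∂A = cl(A) ∖ int(A) = {91, 92, 93} ∖ ∅ = {91, 92, 93}.


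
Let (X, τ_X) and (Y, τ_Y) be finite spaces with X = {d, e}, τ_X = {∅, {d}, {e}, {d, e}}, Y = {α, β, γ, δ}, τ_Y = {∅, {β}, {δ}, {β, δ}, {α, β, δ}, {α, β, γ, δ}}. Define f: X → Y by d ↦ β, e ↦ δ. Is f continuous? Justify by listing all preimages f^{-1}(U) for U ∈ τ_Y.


f IS continuous.

Compute f^{-1}(U) for each U ∈ τ_Y:
  U = ∅: f^{-1}(U) = ∅ ∈ τ_X ✓.
  U = {β}: f^{-1}(U) = {d} ∈ τ_X ✓.
  U = {δ}: f^{-1}(U) = {e} ∈ τ_X ✓.
  U = {β, δ}: f^{-1}(U) = {d, e} ∈ τ_X ✓.
  U = {α, β, δ}: f^{-1}(U) = {d, e} ∈ τ_X ✓.
  U = {α, β, γ, δ}: f^{-1}(U) = {d, e} ∈ τ_X ✓.
Every preimage lies in τ_X, so f IS continuous.


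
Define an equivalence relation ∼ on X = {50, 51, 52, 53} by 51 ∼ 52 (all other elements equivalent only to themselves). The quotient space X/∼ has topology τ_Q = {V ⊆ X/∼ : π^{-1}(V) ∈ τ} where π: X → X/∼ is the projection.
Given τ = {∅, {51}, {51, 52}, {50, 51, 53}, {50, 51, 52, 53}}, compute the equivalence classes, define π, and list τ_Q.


X/∼ = {[50], [51=52], [53]}; |τ_Q| = 3.

Equivalence classes: [50], [51=52], [53].
Quotient map π: X → X/∼ sends 50 ↦ [50], 51 ↦ [51=52], 52 ↦ [51=52], 53 ↦ [53].
For each subset V ⊆ X/∼, compute π^{-1}(V) ⊆ X and check whether π^{-1}(V) ∈ τ. V is open in τ_Q iff π^{-1}(V) ∈ τ.
  V = {}: π^{-1}(V) = ∅ ∈ τ ✓.
  V = {[50]}: π^{-1}(V) = {50} ∉ τ ✗.
  V = {[51=52]}: π^{-1}(V) = {51, 52} ∈ τ ✓.
  V = {[50], [51=52]}: π^{-1}(V) = {50, 51, 52} ∉ τ ✗.
  V = {[53]}: π^{-1}(V) = {53} ∉ τ ✗.
  V = {[50], [53]}: π^{-1}(V) = {50, 53} ∉ τ ✗.
  V = {[51=52], [53]}: π^{-1}(V) = {51, 52, 53} ∉ τ ✗.
  V = {[50], [51=52], [53]}: π^{-1}(V) = {50, 51, 52, 53} ∈ τ ✓.
Open sets in the quotient: τ_Q = {{}, {[51=52]}, {[50], [51=52], [53]}} (3 elements).


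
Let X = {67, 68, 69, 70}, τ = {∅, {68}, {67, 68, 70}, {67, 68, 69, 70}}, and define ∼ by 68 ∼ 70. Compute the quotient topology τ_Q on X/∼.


X/∼ = {[67], [68=70], [69]}; |τ_Q| = 3.

Equivalence classes: [67], [68=70], [69].
Quotient map π: X → X/∼ sends 67 ↦ [67], 68 ↦ [68=70], 69 ↦ [69], 70 ↦ [68=70].
For each subset V ⊆ X/∼, compute π^{-1}(V) ⊆ X and check whether π^{-1}(V) ∈ τ. V is open in τ_Q iff π^{-1}(V) ∈ τ.
  V = {}: π^{-1}(V) = ∅ ∈ τ ✓.
  V = {[67]}: π^{-1}(V) = {67} ∉ τ ✗.
  V = {[68=70]}: π^{-1}(V) = {68, 70} ∉ τ ✗.
  V = {[67], [68=70]}: π^{-1}(V) = {67, 68, 70} ∈ τ ✓.
  V = {[69]}: π^{-1}(V) = {69} ∉ τ ✗.
  V = {[67], [69]}: π^{-1}(V) = {67, 69} ∉ τ ✗.
  V = {[68=70], [69]}: π^{-1}(V) = {68, 69, 70} ∉ τ ✗.
  V = {[67], [68=70], [69]}: π^{-1}(V) = {67, 68, 69, 70} ∈ τ ✓.
Open sets in the quotient: τ_Q = {{}, {[67], [68=70]}, {[67], [68=70], [69]}} (3 elements).


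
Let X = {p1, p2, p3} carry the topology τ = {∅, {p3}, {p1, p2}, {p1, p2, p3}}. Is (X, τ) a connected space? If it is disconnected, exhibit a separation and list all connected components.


(X, τ) is disconnected; components = [{p3}, {p1, p2}].

Find clopen sets (U ∈ τ with X ∖ U ∈ τ):
  U = ∅, X ∖ U = {p1, p2, p3} — both open, so U is clopen.
  U = {p3}, X ∖ U = {p1, p2} — both open, so U is clopen.
  U = {p1, p2}, X ∖ U = {p3} — both open, so U is clopen.
  U = {p1, p2, p3}, X ∖ U = ∅ — both open, so U is clopen.
Nontrivial clopen(s) exist: e.g. {p1, p2}. So (X, τ) is disconnected.
Compute connected components by grouping points that agree on all clopens:
  component: {p3}
  component: {p1, p2}


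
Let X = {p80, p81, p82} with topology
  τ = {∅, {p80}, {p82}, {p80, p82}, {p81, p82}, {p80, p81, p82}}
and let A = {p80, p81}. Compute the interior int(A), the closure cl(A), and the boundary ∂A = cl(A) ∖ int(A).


int(A) = {p80}, cl(A) = {p80, p81}, ∂A = {p81}.

Closed sets in (X, τ) are complements of opens:
  closed(X, τ) = {∅, {p80}, {p81}, {p80, p81}, {p81, p82}, {p80, p81, p82}}.
int(A) = ⋃ {U ∈ τ : U ⊆ A}. Opens contained in A: ∅, {p80}.
Taking the union of these: int(A) = {p80}.
cl(A) = ⋂ {C closed : A ⊆ C}. Closed sets containing A: {p80, p81}, {p80, p81, p82}.
Intersecting these: cl(A) = {p80, p81}.
∂A = cl(A) ∖ int(A) = {p80, p81} ∖ {p80} = {p81}.


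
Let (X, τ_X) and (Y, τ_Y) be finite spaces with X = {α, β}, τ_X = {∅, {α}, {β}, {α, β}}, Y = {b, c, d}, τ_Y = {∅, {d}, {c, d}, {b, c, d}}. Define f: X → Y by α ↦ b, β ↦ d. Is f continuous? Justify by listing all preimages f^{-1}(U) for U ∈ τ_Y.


f IS continuous.

Compute f^{-1}(U) for each U ∈ τ_Y:
  U = ∅: f^{-1}(U) = ∅ ∈ τ_X ✓.
  U = {d}: f^{-1}(U) = {β} ∈ τ_X ✓.
  U = {c, d}: f^{-1}(U) = {β} ∈ τ_X ✓.
  U = {b, c, d}: f^{-1}(U) = {α, β} ∈ τ_X ✓.
Every preimage lies in τ_X, so f IS continuous.


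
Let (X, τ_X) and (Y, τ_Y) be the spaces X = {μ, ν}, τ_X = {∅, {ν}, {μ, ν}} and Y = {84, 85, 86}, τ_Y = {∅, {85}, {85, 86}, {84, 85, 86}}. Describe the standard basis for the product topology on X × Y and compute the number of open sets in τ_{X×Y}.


Basis B = {∅ × ∅, {ν} × {85}, {μ, ν} × {85}, {ν} × {85, 86}, {ν} × {84, 85, 86}, {μ, ν} × {85, 86}, {μ, ν} × {84, 85, 86}}; |τ_{X×Y}| = 10.

Enumerate products U × V with U ∈ τ_X, V ∈ τ_Y (deduplicated):
  ∅ × ∅ = {} (∅)
  {ν} × {85} = {(ν,85)}
  {μ, ν} × {85} = {(μ,85), (ν,85)}
  {ν} × {85, 86} = {(ν,85), (ν,86)}
  {ν} × {84, 85, 86} = {(ν,84), (ν,85), (ν,86)}
  {μ, ν} × {85, 86} = {(μ,85), (μ,86), (ν,85), (ν,86)}
  {μ, ν} × {84, 85, 86} = {(μ,84), (μ,85), (μ,86), (ν,84), (ν,85), (ν,86)}
These 7 distinct sets form the basis B.
Close under arbitrary unions to get τ_{X×Y}; counting gives |τ_{X×Y}| = 10.


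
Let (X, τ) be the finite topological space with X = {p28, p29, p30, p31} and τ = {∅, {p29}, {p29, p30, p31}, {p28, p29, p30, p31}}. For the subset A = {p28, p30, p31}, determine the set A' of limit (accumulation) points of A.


A' = {p28, p30, p31}

For each x ∈ X, list the open sets U ∈ τ with x ∈ U, then check whether U ∩ (A ∖ {x}) ≠ ∅ for every such U.
  x = p28: opens ∋ x are {p28, p29, p30, p31}; each meets A ∖ {p28}, so x IS a limit point.
  x = p29: open {p29} ∋ x has {p29} ∩ (A ∖ {p29}) = ∅, so x is NOT a limit point.
  x = p30: opens ∋ x are {p29, p30, p31}, {p28, p29, p30, p31}; each meets A ∖ {p30}, so x IS a limit point.
  x = p31: opens ∋ x are {p29, p30, p31}, {p28, p29, p30, p31}; each meets A ∖ {p31}, so x IS a limit point.
Collecting: A' = {p28, p30, p31}.


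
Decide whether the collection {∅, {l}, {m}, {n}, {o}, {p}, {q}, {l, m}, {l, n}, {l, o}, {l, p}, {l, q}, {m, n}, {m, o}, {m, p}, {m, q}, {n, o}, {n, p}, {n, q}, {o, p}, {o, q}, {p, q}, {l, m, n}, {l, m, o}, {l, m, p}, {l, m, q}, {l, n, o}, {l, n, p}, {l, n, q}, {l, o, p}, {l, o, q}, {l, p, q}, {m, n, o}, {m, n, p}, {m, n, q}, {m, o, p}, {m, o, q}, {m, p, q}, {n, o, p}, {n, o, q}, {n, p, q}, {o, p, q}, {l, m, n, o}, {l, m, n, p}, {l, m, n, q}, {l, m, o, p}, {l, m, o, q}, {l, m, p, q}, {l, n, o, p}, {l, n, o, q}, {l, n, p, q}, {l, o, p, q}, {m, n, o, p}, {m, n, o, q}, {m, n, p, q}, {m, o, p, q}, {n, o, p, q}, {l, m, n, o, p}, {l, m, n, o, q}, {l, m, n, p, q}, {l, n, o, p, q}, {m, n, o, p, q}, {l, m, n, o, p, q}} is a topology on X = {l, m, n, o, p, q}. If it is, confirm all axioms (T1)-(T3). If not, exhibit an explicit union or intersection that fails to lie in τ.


τ is NOT a topology on X.

Axiom (T1): ∅ ∈ τ? Yes; X ∈ τ? Yes.
Axiom (T2/T3): check pairwise unions and intersections of members of τ.
Counterexample for (T2): {l} ∪ {m, o, p, q} = {l, m, o, p, q} ∉ τ. Therefore τ is NOT a topology.


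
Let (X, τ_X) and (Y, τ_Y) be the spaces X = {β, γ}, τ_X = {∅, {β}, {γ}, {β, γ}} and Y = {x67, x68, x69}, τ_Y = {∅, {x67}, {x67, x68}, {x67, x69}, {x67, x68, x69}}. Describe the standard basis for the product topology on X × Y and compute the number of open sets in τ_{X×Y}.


Basis B = {∅ × ∅, {β} × {x67}, {γ} × {x67}, {β} × {x67, x68}, {β} × {x67, x69}, {β, γ} × {x67}, {γ} × {x67, x68}, {γ} × {x67, x69}, {β} × {x67, x68, x69}, {γ} × {x67, x68, x69}, {β, γ} × {x67, x68}, {β, γ} × {x67, x69}, {β, γ} × {x67, x68, x69}}; |τ_{X×Y}| = 25.

Enumerate products U × V with U ∈ τ_X, V ∈ τ_Y (deduplicated):
  ∅ × ∅ = {} (∅)
  {β} × {x67} = {(β,x67)}
  {γ} × {x67} = {(γ,x67)}
  {β} × {x67, x68} = {(β,x67), (β,x68)}
  {β} × {x67, x69} = {(β,x67), (β,x69)}
  {β, γ} × {x67} = {(β,x67), (γ,x67)}
  {γ} × {x67, x68} = {(γ,x67), (γ,x68)}
  {γ} × {x67, x69} = {(γ,x67), (γ,x69)}
  {β} × {x67, x68, x69} = {(β,x67), (β,x68), (β,x69)}
  {γ} × {x67, x68, x69} = {(γ,x67), (γ,x68), (γ,x69)}
  {β, γ} × {x67, x68} = {(β,x67), (β,x68), (γ,x67), (γ,x68)}
  {β, γ} × {x67, x69} = {(β,x67), (β,x69), (γ,x67), (γ,x69)}
  {β, γ} × {x67, x68, x69} = {(β,x67), (β,x68), (β,x69), (γ,x67), (γ,x68), (γ,x69)}
These 13 distinct sets form the basis B.
Close under arbitrary unions to get τ_{X×Y}; counting gives |τ_{X×Y}| = 25.


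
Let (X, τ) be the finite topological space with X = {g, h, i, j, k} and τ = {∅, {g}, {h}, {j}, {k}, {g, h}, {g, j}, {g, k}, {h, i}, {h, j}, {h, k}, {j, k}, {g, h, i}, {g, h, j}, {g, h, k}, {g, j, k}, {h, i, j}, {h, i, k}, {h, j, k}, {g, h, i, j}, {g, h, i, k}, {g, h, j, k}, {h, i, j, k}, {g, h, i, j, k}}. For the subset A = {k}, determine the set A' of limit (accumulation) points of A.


A' = ∅

For each x ∈ X, list the open sets U ∈ τ with x ∈ U, then check whether U ∩ (A ∖ {x}) ≠ ∅ for every such U.
  x = g: open {g} ∋ x has {g} ∩ (A ∖ {g}) = ∅, so x is NOT a limit point.
  x = h: open {h} ∋ x has {h} ∩ (A ∖ {h}) = ∅, so x is NOT a limit point.
  x = i: open {h, i} ∋ x has {h, i} ∩ (A ∖ {i}) = ∅, so x is NOT a limit point.
  x = j: open {j} ∋ x has {j} ∩ (A ∖ {j}) = ∅, so x is NOT a limit point.
  x = k: open {k} ∋ x has {k} ∩ (A ∖ {k}) = ∅, so x is NOT a limit point.
Collecting: A' = ∅.


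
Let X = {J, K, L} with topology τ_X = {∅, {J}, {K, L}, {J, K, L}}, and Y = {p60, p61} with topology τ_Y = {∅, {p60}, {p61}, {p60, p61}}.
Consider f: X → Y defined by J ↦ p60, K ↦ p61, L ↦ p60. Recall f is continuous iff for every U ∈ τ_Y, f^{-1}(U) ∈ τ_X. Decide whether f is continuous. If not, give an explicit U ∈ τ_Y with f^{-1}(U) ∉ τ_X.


f is NOT continuous.

Compute f^{-1}(U) for each U ∈ τ_Y:
  U = ∅: f^{-1}(U) = ∅ ∈ τ_X ✓.
  U = {p60}: f^{-1}(U) = {J, L} ∉ τ_X ✗.
  U = {p61}: f^{-1}(U) = {K} ∉ τ_X ✗.
  U = {p60, p61}: f^{-1}(U) = {J, K, L} ∈ τ_X ✓.
Found U = {p60} with f^{-1}(U) = {J, L} not in τ_X. Therefore f is NOT continuous.


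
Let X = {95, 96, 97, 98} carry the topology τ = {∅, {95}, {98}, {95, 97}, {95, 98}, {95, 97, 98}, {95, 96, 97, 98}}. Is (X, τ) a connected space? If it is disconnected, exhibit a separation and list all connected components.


(X, τ) is connected.

Find clopen sets (U ∈ τ with X ∖ U ∈ τ):
  U = ∅, X ∖ U = {95, 96, 97, 98} — both open, so U is clopen.
  U = {95, 96, 97, 98}, X ∖ U = ∅ — both open, so U is clopen.
Only trivial clopens (∅ and X) exist, so (X, τ) is connected.
Compute connected components by grouping points that agree on all clopens:
  component: {95, 96, 97, 98}


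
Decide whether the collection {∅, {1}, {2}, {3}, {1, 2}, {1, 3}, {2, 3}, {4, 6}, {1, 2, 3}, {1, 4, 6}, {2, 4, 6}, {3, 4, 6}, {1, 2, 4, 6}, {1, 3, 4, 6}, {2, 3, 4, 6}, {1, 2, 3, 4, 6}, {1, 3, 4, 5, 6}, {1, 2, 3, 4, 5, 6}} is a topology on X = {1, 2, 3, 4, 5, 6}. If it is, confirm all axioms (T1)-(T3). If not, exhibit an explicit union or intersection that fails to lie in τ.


τ IS a topology on X.

Axiom (T1): ∅ ∈ τ? Yes; X ∈ τ? Yes.
Axiom (T2/T3): check pairwise unions and intersections of members of τ.
All pairwise intersections and unions checked — each lies in τ. Therefore τ satisfies (T1), (T2), (T3): it IS a topology on X.


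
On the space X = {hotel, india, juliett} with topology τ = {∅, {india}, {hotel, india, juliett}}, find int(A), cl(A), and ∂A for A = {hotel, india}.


int(A) = {india}, cl(A) = {hotel, india, juliett}, ∂A = {hotel, juliett}.

Closed sets in (X, τ) are complements of opens:
  closed(X, τ) = {∅, {hotel, juliett}, {hotel, india, juliett}}.
int(A) = ⋃ {U ∈ τ : U ⊆ A}. Opens contained in A: ∅, {india}.
Taking the union of these: int(A) = {india}.
cl(A) = ⋂ {C closed : A ⊆ C}. Closed sets containing A: {hotel, india, juliett}.
Intersecting these: cl(A) = {hotel, india, juliett}.
∂A = cl(A) ∖ int(A) = {hotel, india, juliett} ∖ {india} = {hotel, juliett}.


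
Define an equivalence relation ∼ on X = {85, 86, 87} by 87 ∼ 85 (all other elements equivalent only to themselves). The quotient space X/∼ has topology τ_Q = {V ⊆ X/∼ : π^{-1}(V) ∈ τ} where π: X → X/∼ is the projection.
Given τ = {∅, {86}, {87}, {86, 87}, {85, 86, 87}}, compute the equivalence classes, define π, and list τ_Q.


X/∼ = {[85=87], [86]}; |τ_Q| = 3.

Equivalence classes: [85=87], [86].
Quotient map π: X → X/∼ sends 85 ↦ [85=87], 86 ↦ [86], 87 ↦ [85=87].
For each subset V ⊆ X/∼, compute π^{-1}(V) ⊆ X and check whether π^{-1}(V) ∈ τ. V is open in τ_Q iff π^{-1}(V) ∈ τ.
  V = {}: π^{-1}(V) = ∅ ∈ τ ✓.
  V = {[85=87]}: π^{-1}(V) = {85, 87} ∉ τ ✗.
  V = {[86]}: π^{-1}(V) = {86} ∈ τ ✓.
  V = {[85=87], [86]}: π^{-1}(V) = {85, 86, 87} ∈ τ ✓.
Open sets in the quotient: τ_Q = {{}, {[86]}, {[85=87], [86]}} (3 elements).


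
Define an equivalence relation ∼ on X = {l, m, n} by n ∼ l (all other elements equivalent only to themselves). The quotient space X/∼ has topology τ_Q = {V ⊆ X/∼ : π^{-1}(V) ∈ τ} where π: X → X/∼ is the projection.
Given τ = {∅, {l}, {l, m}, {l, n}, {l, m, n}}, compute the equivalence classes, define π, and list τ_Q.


X/∼ = {[l=n], [m]}; |τ_Q| = 3.

Equivalence classes: [l=n], [m].
Quotient map π: X → X/∼ sends l ↦ [l=n], m ↦ [m], n ↦ [l=n].
For each subset V ⊆ X/∼, compute π^{-1}(V) ⊆ X and check whether π^{-1}(V) ∈ τ. V is open in τ_Q iff π^{-1}(V) ∈ τ.
  V = {}: π^{-1}(V) = ∅ ∈ τ ✓.
  V = {[l=n]}: π^{-1}(V) = {l, n} ∈ τ ✓.
  V = {[m]}: π^{-1}(V) = {m} ∉ τ ✗.
  V = {[l=n], [m]}: π^{-1}(V) = {l, m, n} ∈ τ ✓.
Open sets in the quotient: τ_Q = {{}, {[l=n]}, {[l=n], [m]}} (3 elements).


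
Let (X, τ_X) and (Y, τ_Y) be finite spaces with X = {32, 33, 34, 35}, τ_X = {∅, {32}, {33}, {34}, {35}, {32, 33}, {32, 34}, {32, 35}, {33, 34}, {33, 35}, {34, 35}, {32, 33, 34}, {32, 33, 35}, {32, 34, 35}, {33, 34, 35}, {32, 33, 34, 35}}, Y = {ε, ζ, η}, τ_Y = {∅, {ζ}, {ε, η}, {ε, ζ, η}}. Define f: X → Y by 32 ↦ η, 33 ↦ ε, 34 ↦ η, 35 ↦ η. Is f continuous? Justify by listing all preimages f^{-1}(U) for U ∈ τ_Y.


f IS continuous.

Compute f^{-1}(U) for each U ∈ τ_Y:
  U = ∅: f^{-1}(U) = ∅ ∈ τ_X ✓.
  U = {ζ}: f^{-1}(U) = ∅ ∈ τ_X ✓.
  U = {ε, η}: f^{-1}(U) = {32, 33, 34, 35} ∈ τ_X ✓.
  U = {ε, ζ, η}: f^{-1}(U) = {32, 33, 34, 35} ∈ τ_X ✓.
Every preimage lies in τ_X, so f IS continuous.


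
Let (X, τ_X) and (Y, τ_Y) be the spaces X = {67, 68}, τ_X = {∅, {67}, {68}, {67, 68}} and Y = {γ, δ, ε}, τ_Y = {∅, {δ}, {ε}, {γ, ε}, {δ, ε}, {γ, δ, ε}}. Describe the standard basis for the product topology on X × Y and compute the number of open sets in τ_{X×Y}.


Basis B = {∅ × ∅, {67} × {δ}, {67} × {ε}, {68} × {δ}, {68} × {ε}, {67} × {γ, ε}, {67} × {δ, ε}, {67, 68} × {δ}, {67, 68} × {ε}, {68} × {γ, ε}, {68} × {δ, ε}, {67} × {γ, δ, ε}, {68} × {γ, δ, ε}, {67, 68} × {γ, ε}, {67, 68} × {δ, ε}, {67, 68} × {γ, δ, ε}}; |τ_{X×Y}| = 36.

Enumerate products U × V with U ∈ τ_X, V ∈ τ_Y (deduplicated):
  ∅ × ∅ = {} (∅)
  {67} × {δ} = {(67,δ)}
  {67} × {ε} = {(67,ε)}
  {68} × {δ} = {(68,δ)}
  {68} × {ε} = {(68,ε)}
  {67} × {γ, ε} = {(67,γ), (67,ε)}
  {67} × {δ, ε} = {(67,δ), (67,ε)}
  {67, 68} × {δ} = {(67,δ), (68,δ)}
  {67, 68} × {ε} = {(67,ε), (68,ε)}
  {68} × {γ, ε} = {(68,γ), (68,ε)}
  {68} × {δ, ε} = {(68,δ), (68,ε)}
  {67} × {γ, δ, ε} = {(67,γ), (67,δ), (67,ε)}
  {68} × {γ, δ, ε} = {(68,γ), (68,δ), (68,ε)}
  {67, 68} × {γ, ε} = {(67,γ), (67,ε), (68,γ), (68,ε)}
  {67, 68} × {δ, ε} = {(67,δ), (67,ε), (68,δ), (68,ε)}
  {67, 68} × {γ, δ, ε} = {(67,γ), (67,δ), (67,ε), (68,γ), (68,δ), (68,ε)}
These 16 distinct sets form the basis B.
Close under arbitrary unions to get τ_{X×Y}; counting gives |τ_{X×Y}| = 36.


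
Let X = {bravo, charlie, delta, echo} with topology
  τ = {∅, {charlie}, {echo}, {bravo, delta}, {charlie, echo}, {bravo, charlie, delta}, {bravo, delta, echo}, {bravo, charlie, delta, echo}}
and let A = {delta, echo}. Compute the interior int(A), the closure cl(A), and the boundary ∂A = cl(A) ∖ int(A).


int(A) = {echo}, cl(A) = {bravo, delta, echo}, ∂A = {bravo, delta}.

Closed sets in (X, τ) are complements of opens:
  closed(X, τ) = {∅, {charlie}, {echo}, {bravo, delta}, {charlie, echo}, {bravo, charlie, delta}, {bravo, delta, echo}, {bravo, charlie, delta, echo}}.
int(A) = ⋃ {U ∈ τ : U ⊆ A}. Opens contained in A: ∅, {echo}.
Taking the union of these: int(A) = {echo}.
cl(A) = ⋂ {C closed : A ⊆ C}. Closed sets containing A: {bravo, delta, echo}, {bravo, charlie, delta, echo}.
Intersecting these: cl(A) = {bravo, delta, echo}.
∂A = cl(A) ∖ int(A) = {bravo, delta, echo} ∖ {echo} = {bravo, delta}.


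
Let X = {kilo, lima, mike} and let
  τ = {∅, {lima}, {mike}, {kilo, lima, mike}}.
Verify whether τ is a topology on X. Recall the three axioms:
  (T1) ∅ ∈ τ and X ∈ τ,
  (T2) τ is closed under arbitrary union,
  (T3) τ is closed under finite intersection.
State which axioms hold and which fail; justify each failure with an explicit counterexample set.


τ is NOT a topology on X.

Axiom (T1): ∅ ∈ τ? Yes; X ∈ τ? Yes.
Axiom (T2/T3): check pairwise unions and intersections of members of τ.
Counterexample for (T2): {lima} ∪ {mike} = {lima, mike} ∉ τ. Therefore τ is NOT a topology.


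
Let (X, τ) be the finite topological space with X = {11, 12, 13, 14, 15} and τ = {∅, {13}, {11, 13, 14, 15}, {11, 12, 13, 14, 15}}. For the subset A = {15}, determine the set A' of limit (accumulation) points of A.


A' = {11, 12, 14}

For each x ∈ X, list the open sets U ∈ τ with x ∈ U, then check whether U ∩ (A ∖ {x}) ≠ ∅ for every such U.
  x = 11: opens ∋ x are {11, 13, 14, 15}, {11, 12, 13, 14, 15}; each meets A ∖ {11}, so x IS a limit point.
  x = 12: opens ∋ x are {11, 12, 13, 14, 15}; each meets A ∖ {12}, so x IS a limit point.
  x = 13: open {13} ∋ x has {13} ∩ (A ∖ {13}) = ∅, so x is NOT a limit point.
  x = 14: opens ∋ x are {11, 13, 14, 15}, {11, 12, 13, 14, 15}; each meets A ∖ {14}, so x IS a limit point.
  x = 15: open {11, 13, 14, 15} ∋ x has {11, 13, 14, 15} ∩ (A ∖ {15}) = ∅, so x is NOT a limit point.
Collecting: A' = {11, 12, 14}.


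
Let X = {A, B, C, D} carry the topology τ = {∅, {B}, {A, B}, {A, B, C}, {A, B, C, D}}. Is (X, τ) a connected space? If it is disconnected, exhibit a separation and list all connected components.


(X, τ) is connected.

Find clopen sets (U ∈ τ with X ∖ U ∈ τ):
  U = ∅, X ∖ U = {A, B, C, D} — both open, so U is clopen.
  U = {A, B, C, D}, X ∖ U = ∅ — both open, so U is clopen.
Only trivial clopens (∅ and X) exist, so (X, τ) is connected.
Compute connected components by grouping points that agree on all clopens:
  component: {A, B, C, D}


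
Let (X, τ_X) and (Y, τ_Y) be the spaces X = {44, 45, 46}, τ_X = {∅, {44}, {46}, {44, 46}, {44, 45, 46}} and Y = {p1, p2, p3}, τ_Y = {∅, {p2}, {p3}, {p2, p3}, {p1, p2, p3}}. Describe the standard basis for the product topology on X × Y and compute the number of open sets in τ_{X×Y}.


Basis B = {∅ × ∅, {44} × {p2}, {44} × {p3}, {46} × {p2}, {46} × {p3}, {44} × {p2, p3}, {44, 46} × {p2}, {44, 46} × {p3}, {46} × {p2, p3}, {44} × {p1, p2, p3}, {44, 45, 46} × {p2}, {44, 45, 46} × {p3}, {46} × {p1, p2, p3}, {44, 46} × {p2, p3}, {44, 46} × {p1, p2, p3}, {44, 45, 46} × {p2, p3}, {44, 45, 46} × {p1, p2, p3}}; |τ_{X×Y}| = 48.

Enumerate products U × V with U ∈ τ_X, V ∈ τ_Y (deduplicated):
  ∅ × ∅ = {} (∅)
  {44} × {p2} = {(44,p2)}
  {44} × {p3} = {(44,p3)}
  {46} × {p2} = {(46,p2)}
  {46} × {p3} = {(46,p3)}
  {44} × {p2, p3} = {(44,p2), (44,p3)}
  {44, 46} × {p2} = {(44,p2), (46,p2)}
  {44, 46} × {p3} = {(44,p3), (46,p3)}
  {46} × {p2, p3} = {(46,p2), (46,p3)}
  {44} × {p1, p2, p3} = {(44,p1), (44,p2), (44,p3)}
  {44, 45, 46} × {p2} = {(44,p2), (45,p2), (46,p2)}
  {44, 45, 46} × {p3} = {(44,p3), (45,p3), (46,p3)}
  {46} × {p1, p2, p3} = {(46,p1), (46,p2), (46,p3)}
  {44, 46} × {p2, p3} = {(44,p2), (44,p3), (46,p2), (46,p3)}
  {44, 46} × {p1, p2, p3} = {(44,p1), (44,p2), (44,p3), (46,p1), (46,p2), (46,p3)}
  {44, 45, 46} × {p2, p3} = {(44,p2), (44,p3), (45,p2), (45,p3), (46,p2), (46,p3)}
  {44, 45, 46} × {p1, p2, p3} = {(44,p1), (44,p2), (44,p3), (45,p1), (45,p2), (45,p3), (46,p1), (46,p2), (46,p3)}
These 17 distinct sets form the basis B.
Close under arbitrary unions to get τ_{X×Y}; counting gives |τ_{X×Y}| = 48.


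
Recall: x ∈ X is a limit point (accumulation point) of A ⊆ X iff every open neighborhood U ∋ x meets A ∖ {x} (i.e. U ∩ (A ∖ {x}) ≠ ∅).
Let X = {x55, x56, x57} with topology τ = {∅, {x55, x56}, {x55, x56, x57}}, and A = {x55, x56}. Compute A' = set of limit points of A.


A' = {x55, x56, x57}

For each x ∈ X, list the open sets U ∈ τ with x ∈ U, then check whether U ∩ (A ∖ {x}) ≠ ∅ for every such U.
  x = x55: opens ∋ x are {x55, x56}, {x55, x56, x57}; each meets A ∖ {x55}, so x IS a limit point.
  x = x56: opens ∋ x are {x55, x56}, {x55, x56, x57}; each meets A ∖ {x56}, so x IS a limit point.
  x = x57: opens ∋ x are {x55, x56, x57}; each meets A ∖ {x57}, so x IS a limit point.
Collecting: A' = {x55, x56, x57}.


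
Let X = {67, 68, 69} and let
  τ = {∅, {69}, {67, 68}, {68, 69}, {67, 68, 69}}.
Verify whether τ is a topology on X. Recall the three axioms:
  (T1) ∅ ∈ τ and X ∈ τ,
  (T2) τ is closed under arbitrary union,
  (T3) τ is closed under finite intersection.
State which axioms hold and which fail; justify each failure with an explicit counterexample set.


τ is NOT a topology on X.

Axiom (T1): ∅ ∈ τ? Yes; X ∈ τ? Yes.
Axiom (T2/T3): check pairwise unions and intersections of members of τ.
Counterexample for (T3): {67, 68} ∩ {68, 69} = {68} ∉ τ. Therefore τ is NOT a topology.


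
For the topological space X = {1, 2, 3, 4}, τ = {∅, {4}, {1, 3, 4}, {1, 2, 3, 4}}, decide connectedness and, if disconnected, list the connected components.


(X, τ) is connected.

Find clopen sets (U ∈ τ with X ∖ U ∈ τ):
  U = ∅, X ∖ U = {1, 2, 3, 4} — both open, so U is clopen.
  U = {1, 2, 3, 4}, X ∖ U = ∅ — both open, so U is clopen.
Only trivial clopens (∅ and X) exist, so (X, τ) is connected.
Compute connected components by grouping points that agree on all clopens:
  component: {1, 2, 3, 4}


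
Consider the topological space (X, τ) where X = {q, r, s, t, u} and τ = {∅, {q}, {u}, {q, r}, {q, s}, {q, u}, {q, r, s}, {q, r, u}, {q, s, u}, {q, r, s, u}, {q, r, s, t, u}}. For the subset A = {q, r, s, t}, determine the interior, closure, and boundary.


int(A) = {q, r, s}, cl(A) = {q, r, s, t}, ∂A = {t}.

Closed sets in (X, τ) are complements of opens:
  closed(X, τ) = {∅, {t}, {r, t}, {s, t}, {t, u}, {r, s, t}, {r, t, u}, {s, t, u}, {q, r, s, t}, {r, s, t, u}, {q, r, s, t, u}}.
int(A) = ⋃ {U ∈ τ : U ⊆ A}. Opens contained in A: ∅, {q}, {q, r}, {q, s}, {q, r, s}.
Taking the union of these: int(A) = {q, r, s}.
cl(A) = ⋂ {C closed : A ⊆ C}. Closed sets containing A: {q, r, s, t}, {q, r, s, t, u}.
Intersecting these: cl(A) = {q, r, s, t}.
∂A = cl(A) ∖ int(A) = {q, r, s, t} ∖ {q, r, s} = {t}.


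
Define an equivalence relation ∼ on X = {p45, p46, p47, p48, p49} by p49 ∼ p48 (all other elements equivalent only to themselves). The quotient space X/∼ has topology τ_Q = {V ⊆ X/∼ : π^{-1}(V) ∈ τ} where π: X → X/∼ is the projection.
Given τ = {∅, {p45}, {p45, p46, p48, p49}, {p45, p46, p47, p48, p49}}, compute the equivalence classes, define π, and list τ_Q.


X/∼ = {[p45], [p46], [p47], [p48=p49]}; |τ_Q| = 4.

Equivalence classes: [p45], [p46], [p47], [p48=p49].
Quotient map π: X → X/∼ sends p45 ↦ [p45], p46 ↦ [p46], p47 ↦ [p47], p48 ↦ [p48=p49], p49 ↦ [p48=p49].
For each subset V ⊆ X/∼, compute π^{-1}(V) ⊆ X and check whether π^{-1}(V) ∈ τ. V is open in τ_Q iff π^{-1}(V) ∈ τ.
  V = {}: π^{-1}(V) = ∅ ∈ τ ✓.
  V = {[p45]}: π^{-1}(V) = {p45} ∈ τ ✓.
  V = {[p46]}: π^{-1}(V) = {p46} ∉ τ ✗.
  V = {[p45], [p46]}: π^{-1}(V) = {p45, p46} ∉ τ ✗.
  V = {[p47]}: π^{-1}(V) = {p47} ∉ τ ✗.
  V = {[p45], [p47]}: π^{-1}(V) = {p45, p47} ∉ τ ✗.
  V = {[p46], [p47]}: π^{-1}(V) = {p46, p47} ∉ τ ✗.
  V = {[p45], [p46], [p47]}: π^{-1}(V) = {p45, p46, p47} ∉ τ ✗.
  V = {[p48=p49]}: π^{-1}(V) = {p48, p49} ∉ τ ✗.
  V = {[p45], [p48=p49]}: π^{-1}(V) = {p45, p48, p49} ∉ τ ✗.
  V = {[p46], [p48=p49]}: π^{-1}(V) = {p46, p48, p49} ∉ τ ✗.
  V = {[p45], [p46], [p48=p49]}: π^{-1}(V) = {p45, p46, p48, p49} ∈ τ ✓.
  V = {[p47], [p48=p49]}: π^{-1}(V) = {p47, p48, p49} ∉ τ ✗.
  V = {[p45], [p47], [p48=p49]}: π^{-1}(V) = {p45, p47, p48, p49} ∉ τ ✗.
  V = {[p46], [p47], [p48=p49]}: π^{-1}(V) = {p46, p47, p48, p49} ∉ τ ✗.
  V = {[p45], [p46], [p47], [p48=p49]}: π^{-1}(V) = {p45, p46, p47, p48, p49} ∈ τ ✓.
Open sets in the quotient: τ_Q = {{}, {[p45]}, {[p45], [p46], [p48=p49]}, {[p45], [p46], [p47], [p48=p49]}} (4 elements).
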